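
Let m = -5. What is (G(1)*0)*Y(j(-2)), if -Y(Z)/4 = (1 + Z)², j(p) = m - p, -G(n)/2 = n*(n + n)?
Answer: 0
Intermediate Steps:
G(n) = -4*n² (G(n) = -2*n*(n + n) = -2*n*2*n = -4*n²)
j(p) = -5 - p
Y(Z) = -4*(1 + Z)²
(G(1)*0)*Y(j(-2)) = (-4*1²*0)*(-4*(1 + (-5 - 1*(-2)))²) = (-4*1*0)*(-4*(1 + (-5 + 2))²) = (-4*0)*(-4*(1 - 3)²) = 0*(-4*(-2)²) = 0*(-4*4) = 0*(-16) = 0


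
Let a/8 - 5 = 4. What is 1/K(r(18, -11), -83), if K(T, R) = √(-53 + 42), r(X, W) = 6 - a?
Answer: -I*√11/11 ≈ -0.30151*I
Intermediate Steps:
a = 72 (a = 40 + 8*4 = 40 + 32 = 72)
r(X, W) = -66 (r(X, W) = 6 - 1*72 = 6 - 72 = -66)
K(T, R) = I*√11 (K(T, R) = √(-11) = I*√11)
1/K(r(18, -11), -83) = 1/(I*√11) = -I*√11/11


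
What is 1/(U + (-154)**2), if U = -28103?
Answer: -1/4387 ≈ -0.00022795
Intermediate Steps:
1/(U + (-154)**2) = 1/(-28103 + (-154)**2) = 1/(-28103 + 23716) = 1/(-4387) = -1/4387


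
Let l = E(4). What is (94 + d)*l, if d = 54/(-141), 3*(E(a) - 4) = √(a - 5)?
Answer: 17600/47 + 4400*I/141 ≈ 374.47 + 31.206*I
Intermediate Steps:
E(a) = 4 + √(-5 + a)/3 (E(a) = 4 + √(a - 5)/3 = 4 + √(-5 + a)/3)
l = 4 + I/3 (l = 4 + √(-5 + 4)/3 = 4 + √(-1)/3 = 4 + I/3 ≈ 4.0 + 0.33333*I)
d = -18/47 (d = 54*(-1/141) = -18/47 ≈ -0.38298)
(94 + d)*l = (94 - 18/47)*(4 + I/3) = 4400*(4 + I/3)/47 = 17600/47 + 4400*I/141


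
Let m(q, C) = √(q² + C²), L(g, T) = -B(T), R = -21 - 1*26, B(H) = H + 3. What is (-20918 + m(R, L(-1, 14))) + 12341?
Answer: -8577 + √2498 ≈ -8527.0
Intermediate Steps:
B(H) = 3 + H
R = -47 (R = -21 - 26 = -47)
L(g, T) = -3 - T (L(g, T) = -(3 + T) = -3 - T)
m(q, C) = √(C² + q²)
(-20918 + m(R, L(-1, 14))) + 12341 = (-20918 + √((-3 - 1*14)² + (-47)²)) + 12341 = (-20918 + √((-3 - 14)² + 2209)) + 12341 = (-20918 + √((-17)² + 2209)) + 12341 = (-20918 + √(289 + 2209)) + 12341 = (-20918 + √2498) + 12341 = -8577 + √2498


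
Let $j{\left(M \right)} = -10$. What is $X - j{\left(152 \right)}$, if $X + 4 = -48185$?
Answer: $-48179$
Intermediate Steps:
$X = -48189$ ($X = -4 - 48185 = -48189$)
$X - j{\left(152 \right)} = -48189 - -10 = -48189 + 10 = -48179$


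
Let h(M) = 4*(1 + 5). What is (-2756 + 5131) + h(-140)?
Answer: 2399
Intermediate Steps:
h(M) = 24 (h(M) = 4*6 = 24)
(-2756 + 5131) + h(-140) = (-2756 + 5131) + 24 = 2375 + 24 = 2399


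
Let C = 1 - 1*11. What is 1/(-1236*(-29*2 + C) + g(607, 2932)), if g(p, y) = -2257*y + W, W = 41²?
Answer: -1/6531795 ≈ -1.5310e-7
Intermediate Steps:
C = -10 (C = 1 - 11 = -10)
W = 1681
g(p, y) = 1681 - 2257*y (g(p, y) = -2257*y + 1681 = 1681 - 2257*y)
1/(-1236*(-29*2 + C) + g(607, 2932)) = 1/(-1236*(-29*2 - 10) + (1681 - 2257*2932)) = 1/(-1236*(-58 - 10) + (1681 - 6617524)) = 1/(-1236*(-68) - 6615843) = 1/(84048 - 6615843) = 1/(-6531795) = -1/6531795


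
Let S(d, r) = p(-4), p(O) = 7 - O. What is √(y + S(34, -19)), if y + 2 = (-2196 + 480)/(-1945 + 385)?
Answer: √1010/10 ≈ 3.1781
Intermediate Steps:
y = -9/10 (y = -2 + (-2196 + 480)/(-1945 + 385) = -2 - 1716/(-1560) = -2 - 1716*(-1/1560) = -2 + 11/10 = -9/10 ≈ -0.90000)
S(d, r) = 11 (S(d, r) = 7 - 1*(-4) = 7 + 4 = 11)
√(y + S(34, -19)) = √(-9/10 + 11) = √(101/10) = √1010/10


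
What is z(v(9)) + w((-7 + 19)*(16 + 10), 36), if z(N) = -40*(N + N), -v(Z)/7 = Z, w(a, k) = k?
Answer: 5076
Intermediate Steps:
v(Z) = -7*Z
z(N) = -80*N
z(v(9)) + w((-7 + 19)*(16 + 10), 36) = -(-560)*9 + 36 = -80*(-63) + 36 = 5040 + 36 = 5076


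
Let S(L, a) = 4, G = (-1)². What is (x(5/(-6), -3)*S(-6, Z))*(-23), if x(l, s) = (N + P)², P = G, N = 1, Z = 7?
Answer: -368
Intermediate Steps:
G = 1
P = 1
x(l, s) = 4 (x(l, s) = (1 + 1)² = 2² = 4)
(x(5/(-6), -3)*S(-6, Z))*(-23) = (4*4)*(-23) = 16*(-23) = -368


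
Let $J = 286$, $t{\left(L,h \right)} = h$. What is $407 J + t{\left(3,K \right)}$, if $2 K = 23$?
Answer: $\frac{232827}{2} \approx 1.1641 \cdot 10^{5}$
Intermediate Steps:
$K = \frac{23}{2}$ ($K = \frac{1}{2} \cdot 23 = \frac{23}{2} \approx 11.5$)
$407 J + t{\left(3,K \right)} = 407 \cdot 286 + \frac{23}{2} = 116402 + \frac{23}{2} = \frac{232827}{2}$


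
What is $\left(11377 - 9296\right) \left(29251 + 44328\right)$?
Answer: $153117899$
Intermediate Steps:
$\left(11377 - 9296\right) \left(29251 + 44328\right) = 2081 \cdot 73579 = 153117899$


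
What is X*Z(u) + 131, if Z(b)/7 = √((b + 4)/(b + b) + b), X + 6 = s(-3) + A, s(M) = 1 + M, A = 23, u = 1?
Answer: 131 + 105*√14/2 ≈ 327.44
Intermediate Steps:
X = 15 (X = -6 + ((1 - 3) + 23) = -6 + (-2 + 23) = -6 + 21 = 15)
Z(b) = 7*√(b + (4 + b)/(2*b)) (Z(b) = 7*√((b + 4)/(b + b) + b) = 7*√((4 + b)/((2*b)) + b) = 7*√((4 + b)*(1/(2*b)) + b) = 7*√((4 + b)/(2*b) + b) = 7*√(b + (4 + b)/(2*b)))
X*Z(u) + 131 = 15*(7*√(2 + 4*1 + 8/1)/2) + 131 = 15*(7*√(2 + 4 + 8*1)/2) + 131 = 15*(7*√(2 + 4 + 8)/2) + 131 = 15*(7*√14/2) + 131 = 105*√14/2 + 131 = 131 + 105*√14/2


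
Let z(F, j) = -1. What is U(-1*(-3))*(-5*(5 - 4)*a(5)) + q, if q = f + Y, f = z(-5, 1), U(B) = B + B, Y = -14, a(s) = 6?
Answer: -195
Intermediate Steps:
U(B) = 2*B
f = -1
q = -15 (q = -1 - 14 = -15)
U(-1*(-3))*(-5*(5 - 4)*a(5)) + q = (2*(-1*(-3)))*(-5*(5 - 4)*6) - 15 = (2*3)*(-5*6) - 15 = 6*(-5*6) - 15 = 6*(-30) - 15 = -180 - 15 = -195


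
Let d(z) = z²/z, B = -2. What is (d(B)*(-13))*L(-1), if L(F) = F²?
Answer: 26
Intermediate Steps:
d(z) = z
(d(B)*(-13))*L(-1) = -2*(-13)*(-1)² = 26*1 = 26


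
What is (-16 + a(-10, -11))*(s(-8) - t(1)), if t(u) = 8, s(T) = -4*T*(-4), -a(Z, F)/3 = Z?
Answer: -1904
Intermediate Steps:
a(Z, F) = -3*Z
s(T) = 16*T
(-16 + a(-10, -11))*(s(-8) - t(1)) = (-16 - 3*(-10))*(16*(-8) - 1*8) = (-16 + 30)*(-128 - 8) = 14*(-136) = -1904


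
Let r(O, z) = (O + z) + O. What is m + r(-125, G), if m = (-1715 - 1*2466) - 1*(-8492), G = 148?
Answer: 4209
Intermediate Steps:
r(O, z) = z + 2*O
m = 4311 (m = (-1715 - 2466) + 8492 = -4181 + 8492 = 4311)
m + r(-125, G) = 4311 + (148 + 2*(-125)) = 4311 + (148 - 250) = 4311 - 102 = 4209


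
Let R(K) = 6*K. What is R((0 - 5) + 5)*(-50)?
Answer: 0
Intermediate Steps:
R((0 - 5) + 5)*(-50) = (6*((0 - 5) + 5))*(-50) = (6*(-5 + 5))*(-50) = (6*0)*(-50) = 0*(-50) = 0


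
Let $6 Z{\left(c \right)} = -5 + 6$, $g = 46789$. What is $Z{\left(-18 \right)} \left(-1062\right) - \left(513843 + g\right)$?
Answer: $-560809$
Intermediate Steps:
$Z{\left(c \right)} = \frac{1}{6}$ ($Z{\left(c \right)} = \frac{-5 + 6}{6} = \frac{1}{6} \cdot 1 = \frac{1}{6}$)
$Z{\left(-18 \right)} \left(-1062\right) - \left(513843 + g\right) = \frac{1}{6} \left(-1062\right) - \left(513843 + 46789\right) = -177 - 560632 = -560809$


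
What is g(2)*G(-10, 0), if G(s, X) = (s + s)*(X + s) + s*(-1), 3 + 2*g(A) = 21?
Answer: 1890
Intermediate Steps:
g(A) = 9 (g(A) = -3/2 + (1/2)*21 = -3/2 + 21/2 = 9)
G(s, X) = -s + 2*s*(X + s) (G(s, X) = (2*s)*(X + s) - s = 2*s*(X + s) - s = -s + 2*s*(X + s))
g(2)*G(-10, 0) = 9*(-10*(-1 + 2*0 + 2*(-10))) = 9*(-10*(-1 + 0 - 20)) = 9*(-10*(-21)) = 9*210 = 1890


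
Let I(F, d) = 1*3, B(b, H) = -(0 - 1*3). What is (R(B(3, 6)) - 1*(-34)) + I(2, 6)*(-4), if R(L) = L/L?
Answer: 23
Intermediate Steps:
B(b, H) = 3 (B(b, H) = -(0 - 3) = -1*(-3) = 3)
R(L) = 1
I(F, d) = 3
(R(B(3, 6)) - 1*(-34)) + I(2, 6)*(-4) = (1 - 1*(-34)) + 3*(-4) = (1 + 34) - 12 = 35 - 12 = 23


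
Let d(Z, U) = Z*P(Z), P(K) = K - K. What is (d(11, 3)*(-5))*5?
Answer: 0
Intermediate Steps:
P(K) = 0
d(Z, U) = 0 (d(Z, U) = Z*0 = 0)
(d(11, 3)*(-5))*5 = (0*(-5))*5 = 0*5 = 0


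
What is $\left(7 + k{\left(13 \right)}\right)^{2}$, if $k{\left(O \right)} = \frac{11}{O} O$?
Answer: $324$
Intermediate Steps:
$k{\left(O \right)} = 11$
$\left(7 + k{\left(13 \right)}\right)^{2} = \left(7 + 11\right)^{2} = 18^{2} = 324$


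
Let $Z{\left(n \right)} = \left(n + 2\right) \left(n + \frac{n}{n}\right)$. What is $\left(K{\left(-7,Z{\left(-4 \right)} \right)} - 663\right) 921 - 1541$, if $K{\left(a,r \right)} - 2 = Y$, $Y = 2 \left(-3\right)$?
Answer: $-615848$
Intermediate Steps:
$Z{\left(n \right)} = \left(1 + n\right) \left(2 + n\right)$ ($Z{\left(n \right)} = \left(2 + n\right) \left(n + 1\right) = \left(2 + n\right) \left(1 + n\right) = \left(1 + n\right) \left(2 + n\right)$)
$Y = -6$
$K{\left(a,r \right)} = -4$ ($K{\left(a,r \right)} = 2 - 6 = -4$)
$\left(K{\left(-7,Z{\left(-4 \right)} \right)} - 663\right) 921 - 1541 = \left(-4 - 663\right) 921 - 1541 = \left(-667\right) 921 - 1541 = -614307 - 1541 = -615848$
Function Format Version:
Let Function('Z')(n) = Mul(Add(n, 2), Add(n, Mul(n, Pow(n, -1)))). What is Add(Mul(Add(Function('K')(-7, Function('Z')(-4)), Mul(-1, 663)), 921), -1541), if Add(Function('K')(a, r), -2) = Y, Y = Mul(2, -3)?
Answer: -615848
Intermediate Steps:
Function('Z')(n) = Mul(Add(1, n), Add(2, n)) (Function('Z')(n) = Mul(Add(2, n), Add(n, 1)) = Mul(Add(2, n), Add(1, n)) = Mul(Add(1, n), Add(2, n)))
Y = -6
Function('K')(a, r) = -4 (Function('K')(a, r) = Add(2, -6) = -4)
Add(Mul(Add(Function('K')(-7, Function('Z')(-4)), Mul(-1, 663)), 921), -1541) = Add(Mul(Add(-4, Mul(-1, 663)), 921), -1541) = Add(Mul(Add(-4, -663), 921), -1541) = Add(Mul(-667, 921), -1541) = Add(-614307, -1541) = -615848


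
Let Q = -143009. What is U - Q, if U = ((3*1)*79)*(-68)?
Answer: 126893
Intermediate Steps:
U = -16116 (U = (3*79)*(-68) = 237*(-68) = -16116)
U - Q = -16116 - 1*(-143009) = -16116 + 143009 = 126893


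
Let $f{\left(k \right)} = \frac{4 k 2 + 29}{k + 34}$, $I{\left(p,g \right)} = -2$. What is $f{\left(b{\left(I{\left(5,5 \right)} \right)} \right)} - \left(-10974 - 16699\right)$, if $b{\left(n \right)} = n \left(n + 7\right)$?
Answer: $\frac{221367}{8} \approx 27671.0$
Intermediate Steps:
$b{\left(n \right)} = n \left(7 + n\right)$
$f{\left(k \right)} = \frac{29 + 8 k}{34 + k}$ ($f{\left(k \right)} = \frac{8 k + 29}{34 + k} = \frac{29 + 8 k}{34 + k}$)
$f{\left(b{\left(I{\left(5,5 \right)} \right)} \right)} - \left(-10974 - 16699\right) = \frac{29 + 8 \left(- 2 \left(7 - 2\right)\right)}{34 - 2 \left(7 - 2\right)} - \left(-10974 - 16699\right) = \frac{29 + 8 \left(\left(-2\right) 5\right)}{34 - 10} - -27673 = \frac{29 + 8 \left(-10\right)}{34 - 10} + 27673 = \frac{29 - 80}{24} + 27673 = \frac{1}{24} \left(-51\right) + 27673 = - \frac{17}{8} + 27673 = \frac{221367}{8}$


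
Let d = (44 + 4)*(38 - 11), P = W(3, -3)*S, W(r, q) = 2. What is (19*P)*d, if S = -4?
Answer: -196992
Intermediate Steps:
P = -8 (P = 2*(-4) = -8)
d = 1296 (d = 48*27 = 1296)
(19*P)*d = (19*(-8))*1296 = -152*1296 = -196992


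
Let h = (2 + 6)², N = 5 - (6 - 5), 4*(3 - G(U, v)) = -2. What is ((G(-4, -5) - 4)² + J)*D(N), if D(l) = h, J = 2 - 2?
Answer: 16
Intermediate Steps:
G(U, v) = 7/2 (G(U, v) = 3 - ¼*(-2) = 3 + ½ = 7/2)
N = 4 (N = 5 - 1*1 = 5 - 1 = 4)
J = 0
h = 64 (h = 8² = 64)
D(l) = 64
((G(-4, -5) - 4)² + J)*D(N) = ((7/2 - 4)² + 0)*64 = ((-½)² + 0)*64 = (¼ + 0)*64 = (¼)*64 = 16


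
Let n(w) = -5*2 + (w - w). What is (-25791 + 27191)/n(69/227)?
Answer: -140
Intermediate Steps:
n(w) = -10 (n(w) = -10 + 0 = -10)
(-25791 + 27191)/n(69/227) = (-25791 + 27191)/(-10) = 1400*(-⅒) = -140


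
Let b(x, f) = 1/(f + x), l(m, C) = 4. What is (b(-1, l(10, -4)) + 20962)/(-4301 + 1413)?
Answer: -62887/8664 ≈ -7.2584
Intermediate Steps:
(b(-1, l(10, -4)) + 20962)/(-4301 + 1413) = (1/(4 - 1) + 20962)/(-4301 + 1413) = (1/3 + 20962)/(-2888) = (⅓ + 20962)*(-1/2888) = (62887/3)*(-1/2888) = -62887/8664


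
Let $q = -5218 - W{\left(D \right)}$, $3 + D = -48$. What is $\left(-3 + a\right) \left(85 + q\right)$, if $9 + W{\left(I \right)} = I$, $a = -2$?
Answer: $25365$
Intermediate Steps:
$D = -51$ ($D = -3 - 48 = -51$)
$W{\left(I \right)} = -9 + I$
$q = -5158$ ($q = -5218 - \left(-9 - 51\right) = -5218 - -60 = -5218 + 60 = -5158$)
$\left(-3 + a\right) \left(85 + q\right) = \left(-3 - 2\right) \left(85 - 5158\right) = \left(-5\right) \left(-5073\right) = 25365$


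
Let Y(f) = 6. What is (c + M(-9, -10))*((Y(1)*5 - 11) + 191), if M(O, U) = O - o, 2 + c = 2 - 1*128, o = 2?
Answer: -29190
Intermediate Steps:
c = -128 (c = -2 + (2 - 1*128) = -2 + (2 - 128) = -2 - 126 = -128)
M(O, U) = -2 + O (M(O, U) = O - 1*2 = O - 2 = -2 + O)
(c + M(-9, -10))*((Y(1)*5 - 11) + 191) = (-128 + (-2 - 9))*((6*5 - 11) + 191) = (-128 - 11)*((30 - 11) + 191) = -139*(19 + 191) = -139*210 = -29190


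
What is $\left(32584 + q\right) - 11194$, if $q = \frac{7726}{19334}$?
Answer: $\frac{206780993}{9667} \approx 21390.0$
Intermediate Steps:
$q = \frac{3863}{9667}$ ($q = 7726 \cdot \frac{1}{19334} = \frac{3863}{9667} \approx 0.39961$)
$\left(32584 + q\right) - 11194 = \left(32584 + \frac{3863}{9667}\right) - 11194 = \frac{314993391}{9667} - 11194 = \frac{206780993}{9667}$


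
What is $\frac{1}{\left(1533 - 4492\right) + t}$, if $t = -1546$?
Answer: $- \frac{1}{4505} \approx -0.00022198$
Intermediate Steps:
$\frac{1}{\left(1533 - 4492\right) + t} = \frac{1}{\left(1533 - 4492\right) - 1546} = \frac{1}{-2959 - 1546} = \frac{1}{-4505} = - \frac{1}{4505}$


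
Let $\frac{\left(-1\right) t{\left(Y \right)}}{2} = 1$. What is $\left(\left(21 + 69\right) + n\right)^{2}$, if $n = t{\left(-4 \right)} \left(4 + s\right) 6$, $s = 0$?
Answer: $1764$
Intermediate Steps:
$t{\left(Y \right)} = -2$ ($t{\left(Y \right)} = \left(-2\right) 1 = -2$)
$n = -48$ ($n = - 2 \left(4 + 0\right) 6 = \left(-2\right) 4 \cdot 6 = \left(-8\right) 6 = -48$)
$\left(\left(21 + 69\right) + n\right)^{2} = \left(\left(21 + 69\right) - 48\right)^{2} = \left(90 - 48\right)^{2} = 42^{2} = 1764$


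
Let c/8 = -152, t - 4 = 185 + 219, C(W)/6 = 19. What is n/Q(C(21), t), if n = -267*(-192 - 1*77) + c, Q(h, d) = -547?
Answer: -70607/547 ≈ -129.08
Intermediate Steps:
C(W) = 114 (C(W) = 6*19 = 114)
t = 408 (t = 4 + (185 + 219) = 4 + 404 = 408)
c = -1216 (c = 8*(-152) = -1216)
n = 70607 (n = -267*(-192 - 1*77) - 1216 = -267*(-192 - 77) - 1216 = -267*(-269) - 1216 = 71823 - 1216 = 70607)
n/Q(C(21), t) = 70607/(-547) = 70607*(-1/547) = -70607/547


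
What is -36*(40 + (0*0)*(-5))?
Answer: -1440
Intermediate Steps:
-36*(40 + (0*0)*(-5)) = -36*(40 + 0*(-5)) = -36*(40 + 0) = -36*40 = -1440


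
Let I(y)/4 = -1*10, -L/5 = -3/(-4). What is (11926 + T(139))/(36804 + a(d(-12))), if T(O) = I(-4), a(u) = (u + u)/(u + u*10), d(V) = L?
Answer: 65373/202423 ≈ 0.32295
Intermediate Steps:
L = -15/4 (L = -(-15)/(-4) = -(-15)*(-1)/4 = -5*3/4 = -15/4 ≈ -3.7500)
d(V) = -15/4
I(y) = -40 (I(y) = 4*(-1*10) = 4*(-10) = -40)
a(u) = 2/11 (a(u) = (2*u)/(u + 10*u) = (2*u)/((11*u)) = (2*u)*(1/(11*u)) = 2/11)
T(O) = -40
(11926 + T(139))/(36804 + a(d(-12))) = (11926 - 40)/(36804 + 2/11) = 11886/(404846/11) = 11886*(11/404846) = 65373/202423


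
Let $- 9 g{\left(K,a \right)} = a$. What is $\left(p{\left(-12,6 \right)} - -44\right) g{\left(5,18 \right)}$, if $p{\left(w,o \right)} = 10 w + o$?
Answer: $140$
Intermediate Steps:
$g{\left(K,a \right)} = - \frac{a}{9}$
$p{\left(w,o \right)} = o + 10 w$
$\left(p{\left(-12,6 \right)} - -44\right) g{\left(5,18 \right)} = \left(\left(6 + 10 \left(-12\right)\right) - -44\right) \left(\left(- \frac{1}{9}\right) 18\right) = \left(\left(6 - 120\right) + 44\right) \left(-2\right) = \left(-114 + 44\right) \left(-2\right) = \left(-70\right) \left(-2\right) = 140$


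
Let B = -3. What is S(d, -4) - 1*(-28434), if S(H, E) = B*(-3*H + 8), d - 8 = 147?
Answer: 29805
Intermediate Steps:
d = 155 (d = 8 + 147 = 155)
S(H, E) = -24 + 9*H (S(H, E) = -3*(-3*H + 8) = -3*(8 - 3*H) = -24 + 9*H)
S(d, -4) - 1*(-28434) = (-24 + 9*155) - 1*(-28434) = (-24 + 1395) + 28434 = 1371 + 28434 = 29805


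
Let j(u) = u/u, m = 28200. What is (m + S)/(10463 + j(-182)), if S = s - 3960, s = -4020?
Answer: 1685/872 ≈ 1.9323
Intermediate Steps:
j(u) = 1
S = -7980 (S = -4020 - 3960 = -7980)
(m + S)/(10463 + j(-182)) = (28200 - 7980)/(10463 + 1) = 20220/10464 = 20220*(1/10464) = 1685/872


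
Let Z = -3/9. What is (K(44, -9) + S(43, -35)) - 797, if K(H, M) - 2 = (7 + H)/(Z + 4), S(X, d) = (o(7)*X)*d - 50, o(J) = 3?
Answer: -58807/11 ≈ -5346.1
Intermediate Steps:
Z = -1/3 (Z = -3*1/9 = -1/3 ≈ -0.33333)
S(X, d) = -50 + 3*X*d (S(X, d) = (3*X)*d - 50 = 3*X*d - 50 = -50 + 3*X*d)
K(H, M) = 43/11 + 3*H/11 (K(H, M) = 2 + (7 + H)/(-1/3 + 4) = 2 + (7 + H)/(11/3) = 2 + (7 + H)*(3/11) = 2 + (21/11 + 3*H/11) = 43/11 + 3*H/11)
(K(44, -9) + S(43, -35)) - 797 = ((43/11 + (3/11)*44) + (-50 + 3*43*(-35))) - 797 = ((43/11 + 12) + (-50 - 4515)) - 797 = (175/11 - 4565) - 797 = -50040/11 - 797 = -58807/11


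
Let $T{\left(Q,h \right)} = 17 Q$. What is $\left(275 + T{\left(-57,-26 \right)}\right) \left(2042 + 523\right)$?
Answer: $-1780110$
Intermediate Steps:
$\left(275 + T{\left(-57,-26 \right)}\right) \left(2042 + 523\right) = \left(275 + 17 \left(-57\right)\right) \left(2042 + 523\right) = \left(275 - 969\right) 2565 = \left(-694\right) 2565 = -1780110$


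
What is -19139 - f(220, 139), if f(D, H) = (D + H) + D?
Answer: -19718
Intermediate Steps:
f(D, H) = H + 2*D
-19139 - f(220, 139) = -19139 - (139 + 2*220) = -19139 - (139 + 440) = -19139 - 1*579 = -19139 - 579 = -19718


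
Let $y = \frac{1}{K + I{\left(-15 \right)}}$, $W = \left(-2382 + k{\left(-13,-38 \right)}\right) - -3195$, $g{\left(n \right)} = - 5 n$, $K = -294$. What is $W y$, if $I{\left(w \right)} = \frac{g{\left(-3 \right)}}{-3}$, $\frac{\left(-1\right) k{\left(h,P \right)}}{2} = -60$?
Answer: $- \frac{933}{299} \approx -3.1204$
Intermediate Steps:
$k{\left(h,P \right)} = 120$ ($k{\left(h,P \right)} = \left(-2\right) \left(-60\right) = 120$)
$I{\left(w \right)} = -5$ ($I{\left(w \right)} = \frac{\left(-5\right) \left(-3\right)}{-3} = 15 \left(- \frac{1}{3}\right) = -5$)
$W = 933$ ($W = \left(-2382 + 120\right) - -3195 = -2262 + 3195 = 933$)
$y = - \frac{1}{299}$ ($y = \frac{1}{-294 - 5} = \frac{1}{-299} = - \frac{1}{299} \approx -0.0033445$)
$W y = 933 \left(- \frac{1}{299}\right) = - \frac{933}{299}$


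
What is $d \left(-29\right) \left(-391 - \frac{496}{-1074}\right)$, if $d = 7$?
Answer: $\frac{42572957}{537} \approx 79279.0$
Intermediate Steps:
$d \left(-29\right) \left(-391 - \frac{496}{-1074}\right) = 7 \left(-29\right) \left(-391 - \frac{496}{-1074}\right) = - 203 \left(-391 - - \frac{248}{537}\right) = - 203 \left(-391 + \frac{248}{537}\right) = \left(-203\right) \left(- \frac{209719}{537}\right) = \frac{42572957}{537}$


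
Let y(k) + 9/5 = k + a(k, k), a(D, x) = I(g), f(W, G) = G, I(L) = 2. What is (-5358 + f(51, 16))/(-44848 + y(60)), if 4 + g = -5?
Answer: 26710/223939 ≈ 0.11927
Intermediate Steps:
g = -9 (g = -4 - 5 = -9)
a(D, x) = 2
y(k) = ⅕ + k (y(k) = -9/5 + (k + 2) = -9/5 + (2 + k) = ⅕ + k)
(-5358 + f(51, 16))/(-44848 + y(60)) = (-5358 + 16)/(-44848 + (⅕ + 60)) = -5342/(-44848 + 301/5) = -5342/(-223939/5) = -5342*(-5/223939) = 26710/223939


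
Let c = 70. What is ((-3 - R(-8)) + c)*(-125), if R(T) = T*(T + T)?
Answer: 7625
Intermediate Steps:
R(T) = 2*T² (R(T) = T*(2*T) = 2*T²)
((-3 - R(-8)) + c)*(-125) = ((-3 - 2*(-8)²) + 70)*(-125) = ((-3 - 2*64) + 70)*(-125) = ((-3 - 1*128) + 70)*(-125) = ((-3 - 128) + 70)*(-125) = (-131 + 70)*(-125) = -61*(-125) = 7625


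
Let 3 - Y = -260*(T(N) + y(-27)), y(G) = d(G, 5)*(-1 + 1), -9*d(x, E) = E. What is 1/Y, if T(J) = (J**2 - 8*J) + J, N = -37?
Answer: 1/423283 ≈ 2.3625e-6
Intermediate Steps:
d(x, E) = -E/9
T(J) = J**2 - 7*J
y(G) = 0 (y(G) = (-1/9*5)*(-1 + 1) = -5/9*0 = 0)
Y = 423283 (Y = 3 - (-260)*(-37*(-7 - 37) + 0) = 3 - (-260)*(-37*(-44) + 0) = 3 - (-260)*(1628 + 0) = 3 - (-260)*1628 = 3 - 1*(-423280) = 3 + 423280 = 423283)
1/Y = 1/423283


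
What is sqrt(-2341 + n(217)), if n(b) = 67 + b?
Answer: 11*I*sqrt(17) ≈ 45.354*I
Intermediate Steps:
sqrt(-2341 + n(217)) = sqrt(-2341 + (67 + 217)) = sqrt(-2341 + 284) = sqrt(-2057) = 11*I*sqrt(17)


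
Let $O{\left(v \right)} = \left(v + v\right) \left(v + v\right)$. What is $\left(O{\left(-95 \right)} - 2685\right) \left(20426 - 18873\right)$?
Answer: $51893495$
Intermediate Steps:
$O{\left(v \right)} = 4 v^{2}$ ($O{\left(v \right)} = 2 v 2 v = 4 v^{2}$)
$\left(O{\left(-95 \right)} - 2685\right) \left(20426 - 18873\right) = \left(4 \left(-95\right)^{2} - 2685\right) \left(20426 - 18873\right) = \left(4 \cdot 9025 - 2685\right) 1553 = \left(36100 - 2685\right) 1553 = 33415 \cdot 1553 = 51893495$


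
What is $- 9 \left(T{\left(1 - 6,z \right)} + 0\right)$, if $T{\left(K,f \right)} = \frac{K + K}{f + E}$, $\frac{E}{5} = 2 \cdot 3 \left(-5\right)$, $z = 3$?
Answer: $- \frac{30}{49} \approx -0.61224$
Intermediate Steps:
$E = -150$ ($E = 5 \cdot 2 \cdot 3 \left(-5\right) = 5 \cdot 6 \left(-5\right) = 5 \left(-30\right) = -150$)
$T{\left(K,f \right)} = \frac{2 K}{-150 + f}$ ($T{\left(K,f \right)} = \frac{K + K}{f - 150} = \frac{2 K}{-150 + f}$)
$- 9 \left(T{\left(1 - 6,z \right)} + 0\right) = - 9 \left(\frac{2 \left(1 - 6\right)}{-150 + 3} + 0\right) = - 9 \left(\frac{2 \left(1 - 6\right)}{-147} + 0\right) = - 9 \left(2 \left(-5\right) \left(- \frac{1}{147}\right) + 0\right) = - 9 \left(\frac{10}{147} + 0\right) = \left(-9\right) \frac{10}{147} = - \frac{30}{49}$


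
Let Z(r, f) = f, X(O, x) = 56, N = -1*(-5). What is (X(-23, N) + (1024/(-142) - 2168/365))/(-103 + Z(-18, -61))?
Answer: -277608/1062515 ≈ -0.26127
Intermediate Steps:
N = 5
(X(-23, N) + (1024/(-142) - 2168/365))/(-103 + Z(-18, -61)) = (56 + (1024/(-142) - 2168/365))/(-103 - 61) = (56 + (1024*(-1/142) - 2168*1/365))/(-164) = (56 + (-512/71 - 2168/365))*(-1/164) = (56 - 340808/25915)*(-1/164) = (1110432/25915)*(-1/164) = -277608/1062515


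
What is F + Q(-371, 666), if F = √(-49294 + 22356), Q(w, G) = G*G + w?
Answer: 443185 + I*√26938 ≈ 4.4319e+5 + 164.13*I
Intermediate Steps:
Q(w, G) = w + G² (Q(w, G) = G² + w = w + G²)
F = I*√26938 (F = √(-26938) = I*√26938 ≈ 164.13*I)
F + Q(-371, 666) = I*√26938 + (-371 + 666²) = I*√26938 + (-371 + 443556) = I*√26938 + 443185 = 443185 + I*√26938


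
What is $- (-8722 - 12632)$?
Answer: $21354$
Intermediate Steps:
$- (-8722 - 12632) = \left(-1\right) \left(-21354\right) = 21354$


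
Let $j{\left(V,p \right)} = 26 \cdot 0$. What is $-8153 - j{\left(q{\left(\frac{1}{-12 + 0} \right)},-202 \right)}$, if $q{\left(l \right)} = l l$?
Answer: $-8153$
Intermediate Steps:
$q{\left(l \right)} = l^{2}$
$j{\left(V,p \right)} = 0$
$-8153 - j{\left(q{\left(\frac{1}{-12 + 0} \right)},-202 \right)} = -8153 - 0 = -8153 + 0 = -8153$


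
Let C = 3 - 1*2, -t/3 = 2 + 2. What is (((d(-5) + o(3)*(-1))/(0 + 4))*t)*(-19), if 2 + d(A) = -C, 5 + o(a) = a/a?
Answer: 57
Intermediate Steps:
t = -12 (t = -3*(2 + 2) = -3*4 = -12)
o(a) = -4 (o(a) = -5 + a/a = -5 + 1 = -4)
C = 1 (C = 3 - 2 = 1)
d(A) = -3 (d(A) = -2 - 1*1 = -2 - 1 = -3)
(((d(-5) + o(3)*(-1))/(0 + 4))*t)*(-19) = (((-3 - 4*(-1))/(0 + 4))*(-12))*(-19) = (((-3 + 4)/4)*(-12))*(-19) = ((1*(1/4))*(-12))*(-19) = ((1/4)*(-12))*(-19) = -3*(-19) = 57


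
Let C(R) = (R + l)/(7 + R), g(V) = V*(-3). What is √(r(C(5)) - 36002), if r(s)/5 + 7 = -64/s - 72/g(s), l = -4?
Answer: 17*I*√133 ≈ 196.05*I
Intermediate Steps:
g(V) = -3*V
C(R) = (-4 + R)/(7 + R) (C(R) = (R - 4)/(7 + R) = (-4 + R)/(7 + R))
r(s) = -35 - 200/s (r(s) = -35 + 5*(-64/s - 72*(-1/(3*s))) = -35 + 5*(-64/s - (-24)/s) = -35 + 5*(-64/s + 24/s) = -35 + 5*(-40/s) = -35 - 200/s)
√(r(C(5)) - 36002) = √((-35 - 200*(7 + 5)/(-4 + 5)) - 36002) = √((-35 - 200/(1/12)) - 36002) = √((-35 - 200/((1/12)*1)) - 36002) = √((-35 - 200/1/12) - 36002) = √((-35 - 200*12) - 36002) = √((-35 - 2400) - 36002) = √(-2435 - 36002) = √(-38437) = 17*I*√133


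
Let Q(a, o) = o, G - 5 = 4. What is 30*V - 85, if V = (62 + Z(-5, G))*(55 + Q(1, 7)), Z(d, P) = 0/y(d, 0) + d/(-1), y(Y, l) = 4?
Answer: 124535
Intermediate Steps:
G = 9 (G = 5 + 4 = 9)
Z(d, P) = -d (Z(d, P) = 0/4 + d/(-1) = 0*(1/4) + d*(-1) = 0 - d = -d)
V = 4154 (V = (62 - 1*(-5))*(55 + 7) = (62 + 5)*62 = 67*62 = 4154)
30*V - 85 = 30*4154 - 85 = 124620 - 85 = 124535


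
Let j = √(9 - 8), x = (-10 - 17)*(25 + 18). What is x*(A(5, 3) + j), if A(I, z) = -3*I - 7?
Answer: 24381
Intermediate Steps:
A(I, z) = -7 - 3*I
x = -1161 (x = -27*43 = -1161)
j = 1 (j = √1 = 1)
x*(A(5, 3) + j) = -1161*((-7 - 3*5) + 1) = -1161*((-7 - 15) + 1) = -1161*(-22 + 1) = -1161*(-21) = 24381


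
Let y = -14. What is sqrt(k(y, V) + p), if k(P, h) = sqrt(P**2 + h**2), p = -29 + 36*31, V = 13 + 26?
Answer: sqrt(1087 + sqrt(1717)) ≈ 33.592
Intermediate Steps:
V = 39
p = 1087 (p = -29 + 1116 = 1087)
sqrt(k(y, V) + p) = sqrt(sqrt((-14)**2 + 39**2) + 1087) = sqrt(sqrt(196 + 1521) + 1087) = sqrt(sqrt(1717) + 1087) = sqrt(1087 + sqrt(1717))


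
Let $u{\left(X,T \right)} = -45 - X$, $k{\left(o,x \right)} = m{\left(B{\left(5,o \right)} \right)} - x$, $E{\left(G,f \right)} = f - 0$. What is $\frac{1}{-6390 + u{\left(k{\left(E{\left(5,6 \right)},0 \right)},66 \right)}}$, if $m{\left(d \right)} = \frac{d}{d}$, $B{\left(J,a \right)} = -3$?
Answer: $- \frac{1}{6436} \approx -0.00015538$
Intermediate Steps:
$m{\left(d \right)} = 1$
$E{\left(G,f \right)} = f$ ($E{\left(G,f \right)} = f + 0 = f$)
$k{\left(o,x \right)} = 1 - x$
$\frac{1}{-6390 + u{\left(k{\left(E{\left(5,6 \right)},0 \right)},66 \right)}} = \frac{1}{-6390 - \left(46 + 0\right)} = \frac{1}{-6390 - 46} = \frac{1}{-6436} = - \frac{1}{6436}$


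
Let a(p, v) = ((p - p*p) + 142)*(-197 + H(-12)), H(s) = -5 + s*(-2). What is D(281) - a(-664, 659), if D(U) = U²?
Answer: -78493443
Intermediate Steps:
H(s) = -5 - 2*s
a(p, v) = -25276 - 178*p + 178*p² (a(p, v) = ((p - p*p) + 142)*(-197 + (-5 - 2*(-12))) = ((p - p²) + 142)*(-197 + (-5 + 24)) = (142 + p - p²)*(-197 + 19) = (142 + p - p²)*(-178) = -25276 - 178*p + 178*p²)
D(281) - a(-664, 659) = 281² - (-25276 - 178*(-664) + 178*(-664)²) = 78961 - (-25276 + 118192 + 178*440896) = 78961 - (-25276 + 118192 + 78479488) = 78961 - 1*78572404 = 78961 - 78572404 = -78493443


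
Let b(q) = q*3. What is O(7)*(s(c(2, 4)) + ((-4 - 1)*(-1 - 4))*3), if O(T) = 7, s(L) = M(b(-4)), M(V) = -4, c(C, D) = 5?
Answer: 497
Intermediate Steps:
b(q) = 3*q
s(L) = -4
O(7)*(s(c(2, 4)) + ((-4 - 1)*(-1 - 4))*3) = 7*(-4 + ((-4 - 1)*(-1 - 4))*3) = 7*(-4 - 5*(-5)*3) = 7*(-4 + 25*3) = 7*(-4 + 75) = 7*71 = 497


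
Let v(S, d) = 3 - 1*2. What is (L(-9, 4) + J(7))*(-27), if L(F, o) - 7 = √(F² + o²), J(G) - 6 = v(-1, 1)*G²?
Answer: -1674 - 27*√97 ≈ -1939.9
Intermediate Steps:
v(S, d) = 1 (v(S, d) = 3 - 2 = 1)
J(G) = 6 + G² (J(G) = 6 + 1*G² = 6 + G²)
L(F, o) = 7 + √(F² + o²)
(L(-9, 4) + J(7))*(-27) = ((7 + √((-9)² + 4²)) + (6 + 7²))*(-27) = ((7 + √(81 + 16)) + (6 + 49))*(-27) = ((7 + √97) + 55)*(-27) = (62 + √97)*(-27) = -1674 - 27*√97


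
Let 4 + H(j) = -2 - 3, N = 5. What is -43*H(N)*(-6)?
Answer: -2322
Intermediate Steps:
H(j) = -9 (H(j) = -4 + (-2 - 3) = -4 - 5 = -9)
-43*H(N)*(-6) = -43*(-9)*(-6) = 387*(-6) = -2322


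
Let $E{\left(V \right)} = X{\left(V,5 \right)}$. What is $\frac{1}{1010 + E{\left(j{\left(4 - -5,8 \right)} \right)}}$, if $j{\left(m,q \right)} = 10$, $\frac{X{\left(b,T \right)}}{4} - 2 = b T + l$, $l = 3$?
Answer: $\frac{1}{1230} \approx 0.00081301$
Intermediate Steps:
$X{\left(b,T \right)} = 20 + 4 T b$ ($X{\left(b,T \right)} = 8 + 4 \left(b T + 3\right) = 8 + 4 \left(T b + 3\right) = 8 + 4 \left(3 + T b\right) = 8 + \left(12 + 4 T b\right) = 20 + 4 T b$)
$E{\left(V \right)} = 20 + 20 V$ ($E{\left(V \right)} = 20 + 4 \cdot 5 V = 20 + 20 V$)
$\frac{1}{1010 + E{\left(j{\left(4 - -5,8 \right)} \right)}} = \frac{1}{1010 + \left(20 + 20 \cdot 10\right)} = \frac{1}{1010 + \left(20 + 200\right)} = \frac{1}{1010 + 220} = \frac{1}{1230}$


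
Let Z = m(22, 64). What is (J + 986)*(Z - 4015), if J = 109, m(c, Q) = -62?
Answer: -4464315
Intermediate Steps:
Z = -62
(J + 986)*(Z - 4015) = (109 + 986)*(-62 - 4015) = 1095*(-4077) = -4464315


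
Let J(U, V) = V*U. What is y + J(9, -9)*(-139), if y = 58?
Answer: 11317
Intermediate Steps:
J(U, V) = U*V
y + J(9, -9)*(-139) = 58 + (9*(-9))*(-139) = 58 - 81*(-139) = 58 + 11259 = 11317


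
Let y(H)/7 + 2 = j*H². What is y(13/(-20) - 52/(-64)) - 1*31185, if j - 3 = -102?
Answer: -199790717/6400 ≈ -31217.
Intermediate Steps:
j = -99 (j = 3 - 102 = -99)
y(H) = -14 - 693*H² (y(H) = -14 + 7*(-99*H²) = -14 - 693*H²)
y(13/(-20) - 52/(-64)) - 1*31185 = (-14 - 693*(13/(-20) - 52/(-64))²) - 1*31185 = (-14 - 693*(13*(-1/20) - 52*(-1/64))²) - 31185 = (-14 - 693*(-13/20 + 13/16)²) - 31185 = (-14 - 693*(13/80)²) - 31185 = (-14 - 693*169/6400) - 31185 = (-14 - 117117/6400) - 31185 = -206717/6400 - 31185 = -199790717/6400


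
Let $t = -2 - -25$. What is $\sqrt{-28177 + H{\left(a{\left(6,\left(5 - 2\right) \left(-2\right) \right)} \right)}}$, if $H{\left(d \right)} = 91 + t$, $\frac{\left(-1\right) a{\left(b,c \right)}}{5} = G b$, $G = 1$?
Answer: $i \sqrt{28063} \approx 167.52 i$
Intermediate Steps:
$t = 23$ ($t = -2 + 25 = 23$)
$a{\left(b,c \right)} = - 5 b$ ($a{\left(b,c \right)} = - 5 \cdot 1 b = - 5 b$)
$H{\left(d \right)} = 114$ ($H{\left(d \right)} = 91 + 23 = 114$)
$\sqrt{-28177 + H{\left(a{\left(6,\left(5 - 2\right) \left(-2\right) \right)} \right)}} = \sqrt{-28177 + 114} = \sqrt{-28063} = i \sqrt{28063}$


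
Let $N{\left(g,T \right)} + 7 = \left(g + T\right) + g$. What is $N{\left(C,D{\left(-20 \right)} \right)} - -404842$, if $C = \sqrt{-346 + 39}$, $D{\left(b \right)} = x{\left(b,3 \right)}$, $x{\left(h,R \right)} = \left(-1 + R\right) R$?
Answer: $404841 + 2 i \sqrt{307} \approx 4.0484 \cdot 10^{5} + 35.043 i$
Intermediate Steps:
$x{\left(h,R \right)} = R \left(-1 + R\right)$
$D{\left(b \right)} = 6$ ($D{\left(b \right)} = 3 \left(-1 + 3\right) = 3 \cdot 2 = 6$)
$C = i \sqrt{307}$ ($C = \sqrt{-307} = i \sqrt{307} \approx 17.521 i$)
$N{\left(g,T \right)} = -7 + T + 2 g$ ($N{\left(g,T \right)} = -7 + \left(\left(g + T\right) + g\right) = -7 + \left(\left(T + g\right) + g\right) = -7 + \left(T + 2 g\right) = -7 + T + 2 g$)
$N{\left(C,D{\left(-20 \right)} \right)} - -404842 = \left(-7 + 6 + 2 i \sqrt{307}\right) - -404842 = \left(-7 + 6 + 2 i \sqrt{307}\right) + 404842 = \left(-1 + 2 i \sqrt{307}\right) + 404842 = 404841 + 2 i \sqrt{307}$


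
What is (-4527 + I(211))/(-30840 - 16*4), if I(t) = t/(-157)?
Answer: 355475/2425964 ≈ 0.14653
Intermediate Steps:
I(t) = -t/157 (I(t) = t*(-1/157) = -t/157)
(-4527 + I(211))/(-30840 - 16*4) = (-4527 - 1/157*211)/(-30840 - 16*4) = (-4527 - 211/157)/(-30840 - 64) = -710950/157/(-30904) = -710950/157*(-1/30904) = 355475/2425964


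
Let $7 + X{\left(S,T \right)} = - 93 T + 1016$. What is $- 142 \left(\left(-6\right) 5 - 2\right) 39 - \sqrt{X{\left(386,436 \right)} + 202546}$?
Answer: $177216 - \sqrt{163007} \approx 1.7681 \cdot 10^{5}$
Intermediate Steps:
$X{\left(S,T \right)} = 1009 - 93 T$ ($X{\left(S,T \right)} = -7 - \left(-1016 + 93 T\right) = 1009 - 93 T$)
$- 142 \left(\left(-6\right) 5 - 2\right) 39 - \sqrt{X{\left(386,436 \right)} + 202546} = - 142 \left(\left(-6\right) 5 - 2\right) 39 - \sqrt{\left(1009 - 40548\right) + 202546} = - 142 \left(-30 - 2\right) 39 - \sqrt{\left(1009 - 40548\right) + 202546} = \left(-142\right) \left(-32\right) 39 - \sqrt{-39539 + 202546} = 4544 \cdot 39 - \sqrt{163007} = 177216 - \sqrt{163007}$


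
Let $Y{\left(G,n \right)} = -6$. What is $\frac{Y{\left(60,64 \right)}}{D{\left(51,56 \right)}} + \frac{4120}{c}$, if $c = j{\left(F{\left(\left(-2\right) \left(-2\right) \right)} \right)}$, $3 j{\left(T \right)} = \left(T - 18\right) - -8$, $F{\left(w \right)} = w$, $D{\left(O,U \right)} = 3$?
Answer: $-2062$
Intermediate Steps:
$j{\left(T \right)} = - \frac{10}{3} + \frac{T}{3}$ ($j{\left(T \right)} = \frac{\left(T - 18\right) - -8}{3} = \frac{\left(T - 18\right) + 8}{3} = \frac{\left(-18 + T\right) + 8}{3} = \frac{-10 + T}{3} = - \frac{10}{3} + \frac{T}{3}$)
$c = -2$ ($c = - \frac{10}{3} + \frac{\left(-2\right) \left(-2\right)}{3} = - \frac{10}{3} + \frac{1}{3} \cdot 4 = - \frac{10}{3} + \frac{4}{3} = -2$)
$\frac{Y{\left(60,64 \right)}}{D{\left(51,56 \right)}} + \frac{4120}{c} = - \frac{6}{3} + \frac{4120}{-2} = \left(-6\right) \frac{1}{3} + 4120 \left(- \frac{1}{2}\right) = -2 - 2060 = -2062$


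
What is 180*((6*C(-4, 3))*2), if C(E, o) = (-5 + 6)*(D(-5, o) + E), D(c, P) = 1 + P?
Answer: 0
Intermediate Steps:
C(E, o) = 1 + E + o (C(E, o) = (-5 + 6)*((1 + o) + E) = 1*(1 + E + o) = 1 + E + o)
180*((6*C(-4, 3))*2) = 180*((6*(1 - 4 + 3))*2) = 180*((6*0)*2) = 180*(0*2) = 180*0 = 0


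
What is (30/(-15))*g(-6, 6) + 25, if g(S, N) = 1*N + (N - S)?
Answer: -11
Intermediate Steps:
g(S, N) = -S + 2*N (g(S, N) = N + (N - S) = -S + 2*N)
(30/(-15))*g(-6, 6) + 25 = (30/(-15))*(-1*(-6) + 2*6) + 25 = (30*(-1/15))*(6 + 12) + 25 = -2*18 + 25 = -36 + 25 = -11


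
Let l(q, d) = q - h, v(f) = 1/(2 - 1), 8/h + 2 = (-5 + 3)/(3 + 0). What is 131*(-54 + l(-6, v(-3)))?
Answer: -7467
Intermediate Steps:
h = -3 (h = 8/(-2 + (-5 + 3)/(3 + 0)) = 8/(-2 - 2/3) = 8/(-8/3) = 8*(-3/8) = -3)
v(f) = 1 (v(f) = 1/1 = 1)
l(q, d) = 3 + q (l(q, d) = q - 1*(-3) = q + 3 = 3 + q)
131*(-54 + l(-6, v(-3))) = 131*(-54 + (3 - 6)) = 131*(-54 - 3) = 131*(-57) = -7467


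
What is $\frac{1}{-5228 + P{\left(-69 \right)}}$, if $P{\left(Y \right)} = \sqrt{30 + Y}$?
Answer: $- \frac{5228}{27332023} - \frac{i \sqrt{39}}{27332023} \approx -0.00019128 - 2.2849 \cdot 10^{-7} i$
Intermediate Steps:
$\frac{1}{-5228 + P{\left(-69 \right)}} = \frac{1}{-5228 + \sqrt{30 - 69}} = \frac{1}{-5228 + \sqrt{-39}} = \frac{1}{-5228 + i \sqrt{39}}$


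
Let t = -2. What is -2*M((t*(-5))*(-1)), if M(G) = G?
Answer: 20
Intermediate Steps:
-2*M((t*(-5))*(-1)) = -2*(-2*(-5))*(-1) = -20*(-1) = -2*(-10) = 20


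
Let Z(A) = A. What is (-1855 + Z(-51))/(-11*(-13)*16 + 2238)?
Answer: -953/2263 ≈ -0.42112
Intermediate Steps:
(-1855 + Z(-51))/(-11*(-13)*16 + 2238) = (-1855 - 51)/(-11*(-13)*16 + 2238) = -1906/(143*16 + 2238) = -1906/(2288 + 2238) = -1906/4526 = -1906*1/4526 = -953/2263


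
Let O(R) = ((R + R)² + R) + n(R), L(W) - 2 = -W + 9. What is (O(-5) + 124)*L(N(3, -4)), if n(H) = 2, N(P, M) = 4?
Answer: 1547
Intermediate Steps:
L(W) = 11 - W (L(W) = 2 + (-W + 9) = 2 + (9 - W) = 11 - W)
O(R) = 2 + R + 4*R² (O(R) = ((R + R)² + R) + 2 = ((2*R)² + R) + 2 = (4*R² + R) + 2 = (R + 4*R²) + 2 = 2 + R + 4*R²)
(O(-5) + 124)*L(N(3, -4)) = ((2 - 5 + 4*(-5)²) + 124)*(11 - 1*4) = ((2 - 5 + 4*25) + 124)*(11 - 4) = ((2 - 5 + 100) + 124)*7 = (97 + 124)*7 = 221*7 = 1547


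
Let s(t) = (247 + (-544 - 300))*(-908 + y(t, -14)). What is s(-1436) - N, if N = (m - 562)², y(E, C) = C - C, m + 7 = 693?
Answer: 526700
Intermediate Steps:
m = 686 (m = -7 + 693 = 686)
y(E, C) = 0
s(t) = 542076 (s(t) = (247 + (-544 - 300))*(-908 + 0) = (247 - 844)*(-908) = -597*(-908) = 542076)
N = 15376 (N = (686 - 562)² = 124² = 15376)
s(-1436) - N = 542076 - 1*15376 = 542076 - 15376 = 526700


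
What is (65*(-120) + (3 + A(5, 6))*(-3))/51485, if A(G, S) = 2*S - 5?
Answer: -1566/10297 ≈ -0.15208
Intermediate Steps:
A(G, S) = -5 + 2*S
(65*(-120) + (3 + A(5, 6))*(-3))/51485 = (65*(-120) + (3 + (-5 + 2*6))*(-3))/51485 = (-7800 + (3 + (-5 + 12))*(-3))*(1/51485) = (-7800 + (3 + 7)*(-3))*(1/51485) = (-7800 + 10*(-3))*(1/51485) = (-7800 - 30)*(1/51485) = -7830*1/51485 = -1566/10297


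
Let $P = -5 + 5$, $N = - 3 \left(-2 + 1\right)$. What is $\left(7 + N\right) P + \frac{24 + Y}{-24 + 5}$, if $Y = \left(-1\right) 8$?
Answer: $- \frac{16}{19} \approx -0.8421$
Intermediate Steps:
$N = 3$ ($N = \left(-3\right) \left(-1\right) = 3$)
$Y = -8$
$P = 0$
$\left(7 + N\right) P + \frac{24 + Y}{-24 + 5} = \left(7 + 3\right) 0 + \frac{24 - 8}{-24 + 5} = 10 \cdot 0 + \frac{16}{-19} = 0 + 16 \left(- \frac{1}{19}\right) = 0 - \frac{16}{19} = - \frac{16}{19}$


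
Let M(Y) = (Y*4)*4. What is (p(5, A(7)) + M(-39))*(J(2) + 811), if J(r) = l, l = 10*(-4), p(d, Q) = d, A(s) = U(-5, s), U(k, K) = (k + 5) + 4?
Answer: -477249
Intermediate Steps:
U(k, K) = 9 + k (U(k, K) = (5 + k) + 4 = 9 + k)
A(s) = 4 (A(s) = 9 - 5 = 4)
M(Y) = 16*Y (M(Y) = (4*Y)*4 = 16*Y)
l = -40
J(r) = -40
(p(5, A(7)) + M(-39))*(J(2) + 811) = (5 + 16*(-39))*(-40 + 811) = (5 - 624)*771 = -619*771 = -477249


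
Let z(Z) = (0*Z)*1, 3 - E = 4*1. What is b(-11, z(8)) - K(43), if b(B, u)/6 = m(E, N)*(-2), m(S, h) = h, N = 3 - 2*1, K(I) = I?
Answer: -55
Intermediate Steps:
E = -1 (E = 3 - 4 = -1)
z(Z) = 0 (z(Z) = 0*1 = 0)
N = 1 (N = 3 - 2 = 1)
b(B, u) = -12 (b(B, u) = 6*(1*(-2)) = 6*(-2) = -12)
b(-11, z(8)) - K(43) = -12 - 1*43 = -12 - 43 = -55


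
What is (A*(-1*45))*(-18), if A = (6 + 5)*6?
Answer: 53460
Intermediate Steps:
A = 66 (A = 11*6 = 66)
(A*(-1*45))*(-18) = (66*(-1*45))*(-18) = (66*(-45))*(-18) = -2970*(-18) = 53460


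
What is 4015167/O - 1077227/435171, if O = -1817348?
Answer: -284998505581/60835165116 ≈ -4.6848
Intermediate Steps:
4015167/O - 1077227/435171 = 4015167/(-1817348) - 1077227/435171 = 4015167*(-1/1817348) - 1077227*1/435171 = -308859/139796 - 1077227/435171 = -284998505581/60835165116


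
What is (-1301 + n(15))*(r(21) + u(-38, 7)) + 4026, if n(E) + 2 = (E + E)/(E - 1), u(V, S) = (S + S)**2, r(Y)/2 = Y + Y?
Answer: -360214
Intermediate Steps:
r(Y) = 4*Y (r(Y) = 2*(Y + Y) = 2*(2*Y) = 4*Y)
u(V, S) = 4*S**2 (u(V, S) = (2*S)**2 = 4*S**2)
n(E) = -2 + 2*E/(-1 + E) (n(E) = -2 + (E + E)/(E - 1) = -2 + (2*E)/(-1 + E) = -2 + 2*E/(-1 + E))
(-1301 + n(15))*(r(21) + u(-38, 7)) + 4026 = (-1301 + 2/(-1 + 15))*(4*21 + 4*7**2) + 4026 = (-1301 + 2/14)*(84 + 4*49) + 4026 = (-1301 + 2*(1/14))*(84 + 196) + 4026 = (-1301 + 1/7)*280 + 4026 = -9106/7*280 + 4026 = -364240 + 4026 = -360214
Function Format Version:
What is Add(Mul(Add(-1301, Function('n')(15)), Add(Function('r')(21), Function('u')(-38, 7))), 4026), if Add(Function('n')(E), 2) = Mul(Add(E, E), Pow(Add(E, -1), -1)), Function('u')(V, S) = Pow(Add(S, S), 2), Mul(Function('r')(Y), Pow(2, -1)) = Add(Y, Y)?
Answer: -360214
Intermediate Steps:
Function('r')(Y) = Mul(4, Y) (Function('r')(Y) = Mul(2, Add(Y, Y)) = Mul(2, Mul(2, Y)) = Mul(4, Y))
Function('u')(V, S) = Mul(4, Pow(S, 2)) (Function('u')(V, S) = Pow(Mul(2, S), 2) = Mul(4, Pow(S, 2)))
Function('n')(E) = Add(-2, Mul(2, E, Pow(Add(-1, E), -1))) (Function('n')(E) = Add(-2, Mul(Add(E, E), Pow(Add(E, -1), -1))) = Add(-2, Mul(Mul(2, E), Pow(Add(-1, E), -1))) = Add(-2, Mul(2, E, Pow(Add(-1, E), -1))))
Add(Mul(Add(-1301, Function('n')(15)), Add(Function('r')(21), Function('u')(-38, 7))), 4026) = Add(Mul(Add(-1301, Mul(2, Pow(Add(-1, 15), -1))), Add(Mul(4, 21), Mul(4, Pow(7, 2)))), 4026) = Add(Mul(Add(-1301, Mul(2, Pow(14, -1))), Add(84, Mul(4, 49))), 4026) = Add(Mul(Add(-1301, Mul(2, Rational(1, 14))), Add(84, 196)), 4026) = Add(Mul(Add(-1301, Rational(1, 7)), 280), 4026) = Add(Mul(Rational(-9106, 7), 280), 4026) = Add(-364240, 4026) = -360214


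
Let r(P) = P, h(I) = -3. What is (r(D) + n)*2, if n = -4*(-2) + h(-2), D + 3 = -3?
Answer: -2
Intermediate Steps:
D = -6 (D = -3 - 3 = -6)
n = 5 (n = -4*(-2) - 3 = 8 - 3 = 5)
(r(D) + n)*2 = (-6 + 5)*2 = -1*2 = -2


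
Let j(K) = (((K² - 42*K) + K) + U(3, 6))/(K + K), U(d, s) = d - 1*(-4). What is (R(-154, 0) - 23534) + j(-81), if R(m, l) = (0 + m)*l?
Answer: -3822397/162 ≈ -23595.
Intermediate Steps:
U(d, s) = 4 + d (U(d, s) = d + 4 = 4 + d)
j(K) = (7 + K² - 41*K)/(2*K) (j(K) = (((K² - 42*K) + K) + (4 + 3))/(K + K) = ((K² - 41*K) + 7)/((2*K)) = (7 + K² - 41*K)*(1/(2*K)) = (7 + K² - 41*K)/(2*K))
R(m, l) = l*m (R(m, l) = m*l = l*m)
(R(-154, 0) - 23534) + j(-81) = (0*(-154) - 23534) + (½)*(7 - 81*(-41 - 81))/(-81) = (0 - 23534) + (½)*(-1/81)*(7 - 81*(-122)) = -23534 + (½)*(-1/81)*(7 + 9882) = -23534 + (½)*(-1/81)*9889 = -23534 - 9889/162 = -3822397/162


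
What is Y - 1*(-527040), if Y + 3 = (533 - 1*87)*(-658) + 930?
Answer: 234499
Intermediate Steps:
Y = -292541 (Y = -3 + ((533 - 1*87)*(-658) + 930) = -3 + ((533 - 87)*(-658) + 930) = -3 + (446*(-658) + 930) = -3 + (-293468 + 930) = -3 - 292538 = -292541)
Y - 1*(-527040) = -292541 - 1*(-527040) = -292541 + 527040 = 234499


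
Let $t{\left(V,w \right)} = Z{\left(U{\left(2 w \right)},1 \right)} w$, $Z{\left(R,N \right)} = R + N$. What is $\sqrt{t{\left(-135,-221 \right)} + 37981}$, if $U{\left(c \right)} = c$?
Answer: $\sqrt{135442} \approx 368.02$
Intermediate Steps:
$Z{\left(R,N \right)} = N + R$
$t{\left(V,w \right)} = w \left(1 + 2 w\right)$ ($t{\left(V,w \right)} = \left(1 + 2 w\right) w = w \left(1 + 2 w\right)$)
$\sqrt{t{\left(-135,-221 \right)} + 37981} = \sqrt{- 221 \left(1 + 2 \left(-221\right)\right) + 37981} = \sqrt{- 221 \left(1 - 442\right) + 37981} = \sqrt{\left(-221\right) \left(-441\right) + 37981} = \sqrt{97461 + 37981} = \sqrt{135442}$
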